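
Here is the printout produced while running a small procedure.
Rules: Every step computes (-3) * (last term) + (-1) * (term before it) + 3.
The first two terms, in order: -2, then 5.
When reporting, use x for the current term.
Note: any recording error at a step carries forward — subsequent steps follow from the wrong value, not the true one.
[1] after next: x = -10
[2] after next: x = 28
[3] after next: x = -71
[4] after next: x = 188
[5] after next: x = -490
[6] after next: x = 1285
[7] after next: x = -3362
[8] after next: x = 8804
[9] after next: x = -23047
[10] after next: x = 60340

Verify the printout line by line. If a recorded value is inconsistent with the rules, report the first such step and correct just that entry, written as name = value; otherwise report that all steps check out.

no error

Recomputing the run from the initial state:
step 1: x = -10
step 2: x = 28
step 3: x = -71
step 4: x = 188
step 5: x = -490
step 6: x = 1285
step 7: x = -3362
step 8: x = 8804
step 9: x = -23047
step 10: x = 60340
This matches the printout at every step.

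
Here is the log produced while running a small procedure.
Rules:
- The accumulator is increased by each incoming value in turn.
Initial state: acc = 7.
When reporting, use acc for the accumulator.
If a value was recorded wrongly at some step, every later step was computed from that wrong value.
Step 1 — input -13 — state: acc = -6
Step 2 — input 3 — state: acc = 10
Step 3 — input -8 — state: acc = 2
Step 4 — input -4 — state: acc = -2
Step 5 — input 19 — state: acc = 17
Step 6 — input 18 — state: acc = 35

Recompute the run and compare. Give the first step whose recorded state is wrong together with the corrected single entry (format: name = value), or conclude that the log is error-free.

step 2, acc = -3

Recomputing the run from the initial state:
step 1: acc = -6
step 2: acc = -3
step 3: acc = -11
step 4: acc = -15
step 5: acc = 4
step 6: acc = 22
The first disagreement with the log is at step 2, where the value should be acc = -3.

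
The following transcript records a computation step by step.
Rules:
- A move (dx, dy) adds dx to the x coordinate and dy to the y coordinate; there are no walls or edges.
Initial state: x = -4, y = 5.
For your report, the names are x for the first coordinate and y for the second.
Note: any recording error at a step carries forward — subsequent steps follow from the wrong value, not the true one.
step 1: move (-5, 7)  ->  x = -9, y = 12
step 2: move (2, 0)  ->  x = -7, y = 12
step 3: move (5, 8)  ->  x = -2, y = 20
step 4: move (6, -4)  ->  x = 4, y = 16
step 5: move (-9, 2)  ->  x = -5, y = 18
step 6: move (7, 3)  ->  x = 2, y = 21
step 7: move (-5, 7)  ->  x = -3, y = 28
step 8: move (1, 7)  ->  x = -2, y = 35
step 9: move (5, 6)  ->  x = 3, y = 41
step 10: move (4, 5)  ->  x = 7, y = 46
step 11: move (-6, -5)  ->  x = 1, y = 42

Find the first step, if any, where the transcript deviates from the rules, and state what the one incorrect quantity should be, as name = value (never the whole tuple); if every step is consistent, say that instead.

step 11, y = 41

1. x = -4 + (-5) = -9, y = 5 + (7) = 12 (confirmed correct)
2. x = -9 + (2) = -7, y = 12 + (0) = 12 (matches)
3. x = -7 + (5) = -2, y = 12 + (8) = 20 (confirmed correct)
4. x = -2 + (6) = 4, y = 20 + (-4) = 16 (checks out)
5. x = 4 + (-9) = -5, y = 16 + (2) = 18 (exactly as logged)
6. x = -5 + (7) = 2, y = 18 + (3) = 21 (no discrepancy)
7. x = 2 + (-5) = -3, y = 21 + (7) = 28 (matches)
8. x = -3 + (1) = -2, y = 28 + (7) = 35 (confirmed correct)
9. x = -2 + (5) = 3, y = 35 + (6) = 41 (agrees with the transcript)
10. x = 3 + (4) = 7, y = 41 + (5) = 46 (exactly as logged)
11. x = 7 + (-6) = 1, y = 46 + (-5) = 41 (the recorded entry deviates here)
First incorrect step: 11; the correct value is y = 41.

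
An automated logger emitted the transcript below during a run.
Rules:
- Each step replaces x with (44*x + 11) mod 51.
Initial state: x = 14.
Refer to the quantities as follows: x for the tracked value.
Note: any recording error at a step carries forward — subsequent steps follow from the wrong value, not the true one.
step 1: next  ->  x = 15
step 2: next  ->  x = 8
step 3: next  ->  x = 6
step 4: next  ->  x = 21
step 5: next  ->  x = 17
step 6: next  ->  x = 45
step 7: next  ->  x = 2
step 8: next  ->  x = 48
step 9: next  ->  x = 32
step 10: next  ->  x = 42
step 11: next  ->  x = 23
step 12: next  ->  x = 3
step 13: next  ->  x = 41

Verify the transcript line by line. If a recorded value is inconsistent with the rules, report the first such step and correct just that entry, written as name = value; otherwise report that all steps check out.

step 4, x = 20

1. x = (44*14 + 11) mod 51 = 15 (checks out)
2. x = (44*15 + 11) mod 51 = 8 (matches)
3. x = (44*8 + 11) mod 51 = 6 (confirmed correct)
4. x = (44*6 + 11) mod 51 = 20 (the transcript has a different value)
So the first discrepancy is step 4, where the right value is x = 20.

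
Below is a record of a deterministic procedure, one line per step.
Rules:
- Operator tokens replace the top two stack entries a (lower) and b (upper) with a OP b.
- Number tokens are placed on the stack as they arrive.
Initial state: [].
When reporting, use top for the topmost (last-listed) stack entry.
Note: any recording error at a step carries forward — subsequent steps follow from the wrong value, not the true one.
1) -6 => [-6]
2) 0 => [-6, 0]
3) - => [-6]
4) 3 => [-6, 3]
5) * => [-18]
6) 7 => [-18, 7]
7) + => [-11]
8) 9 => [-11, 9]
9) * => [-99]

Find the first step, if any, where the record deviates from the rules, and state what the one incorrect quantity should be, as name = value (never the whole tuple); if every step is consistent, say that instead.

Recomputing the run from the initial state:
step 1: [-6]
step 2: [-6, 0]
step 3: [-6]
step 4: [-6, 3]
step 5: [-18]
step 6: [-18, 7]
step 7: [-11]
step 8: [-11, 9]
step 9: [-99]
This matches the record at every step.

no error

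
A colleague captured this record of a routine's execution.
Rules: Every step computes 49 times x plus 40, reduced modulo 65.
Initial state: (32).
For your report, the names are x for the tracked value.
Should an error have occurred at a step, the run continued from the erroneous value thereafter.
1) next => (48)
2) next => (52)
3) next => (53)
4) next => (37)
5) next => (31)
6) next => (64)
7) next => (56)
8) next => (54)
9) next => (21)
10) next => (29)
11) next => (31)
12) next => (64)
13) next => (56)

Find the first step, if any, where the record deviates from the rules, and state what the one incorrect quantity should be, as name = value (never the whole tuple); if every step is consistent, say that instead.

step 5, x = 33

1. x = (49*32 + 40) mod 65 = 48 (consistent with the record)
2. x = (49*48 + 40) mod 65 = 52 (verified)
3. x = (49*52 + 40) mod 65 = 53 (consistent with the record)
4. x = (49*53 + 40) mod 65 = 37 (consistent with the record)
5. x = (49*37 + 40) mod 65 = 33 (the recorded entry deviates here)
The audit stops at step 5: the recorded entry is wrong and should be x = 33.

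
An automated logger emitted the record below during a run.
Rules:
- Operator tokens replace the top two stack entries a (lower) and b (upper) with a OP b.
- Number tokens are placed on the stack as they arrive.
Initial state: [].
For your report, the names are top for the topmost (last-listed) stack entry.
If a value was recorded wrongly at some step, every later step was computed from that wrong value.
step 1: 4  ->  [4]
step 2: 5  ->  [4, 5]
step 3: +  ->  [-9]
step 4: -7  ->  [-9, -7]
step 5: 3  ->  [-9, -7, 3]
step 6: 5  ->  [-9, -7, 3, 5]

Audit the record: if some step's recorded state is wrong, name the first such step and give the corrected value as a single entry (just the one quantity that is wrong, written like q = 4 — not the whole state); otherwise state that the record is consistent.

Recomputing the run from the initial state:
step 1: [4]
step 2: [4, 5]
step 3: [9]
step 4: [9, -7]
step 5: [9, -7, 3]
step 6: [9, -7, 3, 5]
The first disagreement with the record is at step 3, where the value should be top = 9.

step 3, top = 9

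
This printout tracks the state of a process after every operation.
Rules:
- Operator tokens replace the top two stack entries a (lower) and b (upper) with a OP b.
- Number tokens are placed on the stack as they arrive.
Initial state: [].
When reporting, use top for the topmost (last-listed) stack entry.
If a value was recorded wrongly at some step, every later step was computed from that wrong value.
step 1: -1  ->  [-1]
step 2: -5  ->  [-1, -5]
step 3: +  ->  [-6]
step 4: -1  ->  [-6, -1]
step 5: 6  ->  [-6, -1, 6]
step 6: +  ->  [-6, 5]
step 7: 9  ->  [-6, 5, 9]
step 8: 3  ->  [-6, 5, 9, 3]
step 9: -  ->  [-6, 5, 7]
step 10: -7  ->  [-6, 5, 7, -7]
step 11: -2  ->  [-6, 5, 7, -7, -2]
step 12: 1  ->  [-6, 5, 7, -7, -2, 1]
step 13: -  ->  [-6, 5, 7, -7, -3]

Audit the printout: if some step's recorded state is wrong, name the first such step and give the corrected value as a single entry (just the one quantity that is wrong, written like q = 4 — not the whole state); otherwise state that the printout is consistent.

step 9, top = 6

Recomputing the run from the initial state:
step 1: [-1]
step 2: [-1, -5]
step 3: [-6]
step 4: [-6, -1]
step 5: [-6, -1, 6]
step 6: [-6, 5]
step 7: [-6, 5, 9]
step 8: [-6, 5, 9, 3]
step 9: [-6, 5, 6]
step 10: [-6, 5, 6, -7]
step 11: [-6, 5, 6, -7, -2]
step 12: [-6, 5, 6, -7, -2, 1]
step 13: [-6, 5, 6, -7, -3]
The first disagreement with the printout is at step 9, where the value should be top = 6.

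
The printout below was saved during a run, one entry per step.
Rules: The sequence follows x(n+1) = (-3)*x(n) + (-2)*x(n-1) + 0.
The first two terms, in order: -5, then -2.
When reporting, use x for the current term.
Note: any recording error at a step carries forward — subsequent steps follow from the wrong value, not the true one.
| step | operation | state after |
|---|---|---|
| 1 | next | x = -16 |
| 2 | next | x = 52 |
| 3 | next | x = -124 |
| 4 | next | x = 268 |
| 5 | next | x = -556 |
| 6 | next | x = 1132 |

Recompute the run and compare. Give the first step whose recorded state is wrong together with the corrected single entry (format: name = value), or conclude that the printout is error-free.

Step 1: x = -3*(-2) + (-2)*(-5) + (0) = 16 — this is not what the printout shows.
First incorrect step: 1; the correct value is x = 16.

step 1, x = 16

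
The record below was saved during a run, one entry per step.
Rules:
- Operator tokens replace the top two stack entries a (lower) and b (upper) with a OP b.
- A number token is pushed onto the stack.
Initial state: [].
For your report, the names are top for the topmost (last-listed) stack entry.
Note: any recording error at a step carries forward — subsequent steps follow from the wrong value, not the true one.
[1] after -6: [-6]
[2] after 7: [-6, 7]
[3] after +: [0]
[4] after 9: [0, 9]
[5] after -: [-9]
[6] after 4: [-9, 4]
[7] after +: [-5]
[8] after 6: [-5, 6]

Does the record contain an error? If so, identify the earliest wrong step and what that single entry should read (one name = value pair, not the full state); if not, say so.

Step 1: push -6: top = -6 — no discrepancy.
Step 2: push 7: top = 7 — no discrepancy.
Step 3: -6 + 7 = 1 — the record disagrees here.
First deviation found at step 3; the corrected entry is top = 1.

step 3, top = 1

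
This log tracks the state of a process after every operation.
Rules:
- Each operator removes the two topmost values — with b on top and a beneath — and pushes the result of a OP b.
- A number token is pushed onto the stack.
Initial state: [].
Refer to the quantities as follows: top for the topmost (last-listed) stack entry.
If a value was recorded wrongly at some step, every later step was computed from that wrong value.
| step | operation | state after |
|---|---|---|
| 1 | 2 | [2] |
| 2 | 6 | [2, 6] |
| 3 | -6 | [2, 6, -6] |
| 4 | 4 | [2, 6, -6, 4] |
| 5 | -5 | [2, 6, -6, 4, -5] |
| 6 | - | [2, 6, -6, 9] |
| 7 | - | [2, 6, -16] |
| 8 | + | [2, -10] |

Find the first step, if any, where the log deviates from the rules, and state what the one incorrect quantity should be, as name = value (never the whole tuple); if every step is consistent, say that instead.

step 7, top = -15

step 1: push 2: top = 2 -> confirmed correct
step 2: push 6: top = 6 -> consistent with the log
step 3: push -6: top = -6 -> verified
step 4: push 4: top = 4 -> no discrepancy
step 5: push -5: top = -5 -> confirmed correct
step 6: 4 - -5 = 9 -> in agreement
step 7: -6 - 9 = -15 -> first mismatch against the log
So the first discrepancy is step 7, where the right value is top = -15.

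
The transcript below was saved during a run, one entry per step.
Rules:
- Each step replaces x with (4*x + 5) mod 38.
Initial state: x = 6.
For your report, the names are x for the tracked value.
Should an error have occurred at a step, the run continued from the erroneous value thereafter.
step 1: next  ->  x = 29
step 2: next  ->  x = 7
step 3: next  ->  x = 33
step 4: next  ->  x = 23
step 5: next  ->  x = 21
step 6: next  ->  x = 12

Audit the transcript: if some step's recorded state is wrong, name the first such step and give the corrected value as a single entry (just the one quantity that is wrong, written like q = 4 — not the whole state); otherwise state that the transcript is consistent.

step 6, x = 13

Recomputing the run from the initial state:
step 1: x = 29
step 2: x = 7
step 3: x = 33
step 4: x = 23
step 5: x = 21
step 6: x = 13
The first disagreement with the transcript is at step 6, where the value should be x = 13.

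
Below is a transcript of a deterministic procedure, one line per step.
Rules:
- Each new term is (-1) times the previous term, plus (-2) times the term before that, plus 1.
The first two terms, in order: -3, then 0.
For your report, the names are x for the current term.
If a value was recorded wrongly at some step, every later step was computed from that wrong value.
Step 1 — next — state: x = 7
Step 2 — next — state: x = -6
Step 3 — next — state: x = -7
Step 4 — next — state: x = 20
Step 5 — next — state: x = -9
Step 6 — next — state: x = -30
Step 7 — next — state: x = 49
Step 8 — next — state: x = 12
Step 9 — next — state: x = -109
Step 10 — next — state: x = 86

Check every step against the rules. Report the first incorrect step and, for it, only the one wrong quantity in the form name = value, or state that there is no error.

step 5, x = -5

Recomputing the run from the initial state:
step 1: x = 7
step 2: x = -6
step 3: x = -7
step 4: x = 20
step 5: x = -5
step 6: x = -34
step 7: x = 45
step 8: x = 24
step 9: x = -113
step 10: x = 66
The first disagreement with the transcript is at step 5, where the value should be x = -5.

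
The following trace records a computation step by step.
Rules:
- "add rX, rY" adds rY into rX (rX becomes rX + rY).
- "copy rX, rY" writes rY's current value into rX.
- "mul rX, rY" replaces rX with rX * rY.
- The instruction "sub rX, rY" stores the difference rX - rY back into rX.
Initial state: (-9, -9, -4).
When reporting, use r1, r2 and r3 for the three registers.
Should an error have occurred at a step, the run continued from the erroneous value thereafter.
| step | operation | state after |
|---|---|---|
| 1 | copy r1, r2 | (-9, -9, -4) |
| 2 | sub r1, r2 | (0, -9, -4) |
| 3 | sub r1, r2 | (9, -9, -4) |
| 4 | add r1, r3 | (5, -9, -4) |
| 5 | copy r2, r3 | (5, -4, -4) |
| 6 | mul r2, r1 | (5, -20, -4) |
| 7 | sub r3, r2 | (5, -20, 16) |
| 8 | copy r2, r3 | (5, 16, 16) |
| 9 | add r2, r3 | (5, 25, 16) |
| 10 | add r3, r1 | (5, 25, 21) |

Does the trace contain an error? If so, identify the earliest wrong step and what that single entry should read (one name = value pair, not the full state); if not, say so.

1. r1 = -9 (consistent with the trace)
2. r1 = -9 - -9 = 0 (confirmed correct)
3. r1 = 0 - -9 = 9 (checks out)
4. r1 = 9 + -4 = 5 (verified)
5. r2 = -4 (exactly as logged)
6. r2 = -4 * 5 = -20 (checks out)
7. r3 = -4 - -20 = 16 (agrees with the trace)
8. r2 = 16 (in agreement)
9. r2 = 16 + 16 = 32 (this is not what the trace shows)
That makes step 9 the first incorrect line — r2 = 32 is what it should show.

step 9, r2 = 32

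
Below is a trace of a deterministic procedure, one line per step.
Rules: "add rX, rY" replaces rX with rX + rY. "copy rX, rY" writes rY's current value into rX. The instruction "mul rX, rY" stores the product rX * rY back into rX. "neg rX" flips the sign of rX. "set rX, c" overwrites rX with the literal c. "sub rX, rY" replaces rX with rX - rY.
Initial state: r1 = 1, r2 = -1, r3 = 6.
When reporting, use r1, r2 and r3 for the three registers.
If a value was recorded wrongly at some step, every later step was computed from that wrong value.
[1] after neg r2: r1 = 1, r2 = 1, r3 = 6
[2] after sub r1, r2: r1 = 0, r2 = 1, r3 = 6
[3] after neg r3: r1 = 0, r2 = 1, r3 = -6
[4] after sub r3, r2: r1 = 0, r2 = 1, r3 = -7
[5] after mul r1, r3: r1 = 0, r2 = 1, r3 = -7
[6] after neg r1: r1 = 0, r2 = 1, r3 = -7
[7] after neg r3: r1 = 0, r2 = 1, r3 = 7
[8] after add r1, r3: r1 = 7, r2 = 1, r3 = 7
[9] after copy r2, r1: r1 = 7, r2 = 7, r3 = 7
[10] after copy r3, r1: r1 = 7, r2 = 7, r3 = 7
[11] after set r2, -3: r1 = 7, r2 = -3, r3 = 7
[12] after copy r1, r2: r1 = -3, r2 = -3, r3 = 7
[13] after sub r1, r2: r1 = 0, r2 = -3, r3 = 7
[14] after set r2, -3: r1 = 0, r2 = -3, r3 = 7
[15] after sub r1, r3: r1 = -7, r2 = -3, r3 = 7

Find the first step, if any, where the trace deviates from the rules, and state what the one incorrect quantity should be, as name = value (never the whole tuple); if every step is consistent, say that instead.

Step 1: r2 = -(-1) = 1 — in agreement.
Step 2: r1 = 1 - 1 = 0 — same as recorded.
Step 3: r3 = -(6) = -6 — checks out.
Step 4: r3 = -6 - 1 = -7 — checks out.
Step 5: r1 = 0 * -7 = 0 — in agreement.
Step 6: r1 = -(0) = 0 — checks out.
Step 7: r3 = -(-7) = 7 — agrees with the trace.
Step 8: r1 = 0 + 7 = 7 — agrees with the trace.
Step 9: r2 = 7 — confirmed correct.
Step 10: r3 = 7 — same as recorded.
Step 11: r2 = -3 — checks out.
Step 12: r1 = -3 — checks out.
Step 13: r1 = -3 - -3 = 0 — no discrepancy.
Step 14: r2 = -3 — checks out.
Step 15: r1 = 0 - 7 = -7 — exactly as logged.
All steps check out; nothing to correct.

no error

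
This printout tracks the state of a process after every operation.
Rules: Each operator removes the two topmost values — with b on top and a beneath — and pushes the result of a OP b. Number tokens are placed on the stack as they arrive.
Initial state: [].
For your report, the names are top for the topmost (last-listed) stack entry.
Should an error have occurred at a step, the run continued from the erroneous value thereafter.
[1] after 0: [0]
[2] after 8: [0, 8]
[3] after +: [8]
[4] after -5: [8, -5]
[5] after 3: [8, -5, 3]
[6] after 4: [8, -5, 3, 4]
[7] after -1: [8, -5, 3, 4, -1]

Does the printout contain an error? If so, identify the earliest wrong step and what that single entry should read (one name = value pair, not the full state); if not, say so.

Step 1: push 0: top = 0 — no discrepancy.
Step 2: push 8: top = 8 — consistent with the printout.
Step 3: 0 + 8 = 8 — agrees with the printout.
Step 4: push -5: top = -5 — confirmed correct.
Step 5: push 3: top = 3 — same as recorded.
Step 6: push 4: top = 4 — matches.
Step 7: push -1: top = -1 — same as recorded.
Nothing is out of place; the run is error-free.

no error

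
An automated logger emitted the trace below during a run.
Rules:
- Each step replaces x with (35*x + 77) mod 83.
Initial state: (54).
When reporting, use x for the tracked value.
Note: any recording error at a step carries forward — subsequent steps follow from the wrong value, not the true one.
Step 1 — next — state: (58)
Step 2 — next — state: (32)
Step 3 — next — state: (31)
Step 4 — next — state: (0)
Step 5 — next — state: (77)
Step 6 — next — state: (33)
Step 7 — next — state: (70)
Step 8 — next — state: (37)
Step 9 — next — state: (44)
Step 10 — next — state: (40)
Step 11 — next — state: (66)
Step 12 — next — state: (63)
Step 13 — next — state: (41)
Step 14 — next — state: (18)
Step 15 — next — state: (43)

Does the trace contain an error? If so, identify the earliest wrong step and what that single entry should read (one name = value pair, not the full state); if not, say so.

step 3, x = 35

Recomputing the run from the initial state:
step 1: x = 58
step 2: x = 32
step 3: x = 35
step 4: x = 57
step 5: x = 80
step 6: x = 55
step 7: x = 10
step 8: x = 12
step 9: x = 82
step 10: x = 42
step 11: x = 53
step 12: x = 23
step 13: x = 52
step 14: x = 71
step 15: x = 72
The first disagreement with the trace is at step 3, where the value should be x = 35.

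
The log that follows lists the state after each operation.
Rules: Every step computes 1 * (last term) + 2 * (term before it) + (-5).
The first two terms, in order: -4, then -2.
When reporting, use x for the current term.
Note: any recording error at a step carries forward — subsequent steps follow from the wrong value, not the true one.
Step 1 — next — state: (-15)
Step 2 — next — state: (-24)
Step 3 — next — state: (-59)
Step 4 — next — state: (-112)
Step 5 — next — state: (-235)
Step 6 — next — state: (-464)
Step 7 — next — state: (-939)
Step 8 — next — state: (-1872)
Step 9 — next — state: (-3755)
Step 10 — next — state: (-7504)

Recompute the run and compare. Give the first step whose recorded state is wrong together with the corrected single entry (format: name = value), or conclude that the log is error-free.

Recomputing the run from the initial state:
step 1: x = -15
step 2: x = -24
step 3: x = -59
step 4: x = -112
step 5: x = -235
step 6: x = -464
step 7: x = -939
step 8: x = -1872
step 9: x = -3755
step 10: x = -7504
This matches the log at every step.

no error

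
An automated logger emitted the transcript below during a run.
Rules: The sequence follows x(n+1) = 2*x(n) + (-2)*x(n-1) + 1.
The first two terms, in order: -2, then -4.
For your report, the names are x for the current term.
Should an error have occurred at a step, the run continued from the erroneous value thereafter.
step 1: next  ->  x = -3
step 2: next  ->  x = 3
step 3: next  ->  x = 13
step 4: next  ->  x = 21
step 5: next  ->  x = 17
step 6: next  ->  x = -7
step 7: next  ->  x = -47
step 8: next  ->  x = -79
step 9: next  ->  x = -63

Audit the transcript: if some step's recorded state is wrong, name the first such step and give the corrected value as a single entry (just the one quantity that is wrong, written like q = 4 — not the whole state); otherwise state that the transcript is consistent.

no error

1. x = 2*(-4) + (-2)*(-2) + (1) = -3 (checks out)
2. x = 2*(-3) + (-2)*(-4) + (1) = 3 (matches)
3. x = 2*(3) + (-2)*(-3) + (1) = 13 (checks out)
4. x = 2*(13) + (-2)*(3) + (1) = 21 (checks out)
5. x = 2*(21) + (-2)*(13) + (1) = 17 (exactly as logged)
6. x = 2*(17) + (-2)*(21) + (1) = -7 (agrees with the transcript)
7. x = 2*(-7) + (-2)*(17) + (1) = -47 (same as recorded)
8. x = 2*(-47) + (-2)*(-7) + (1) = -79 (checks out)
9. x = 2*(-79) + (-2)*(-47) + (1) = -63 (agrees with the transcript)
Every step is consistent.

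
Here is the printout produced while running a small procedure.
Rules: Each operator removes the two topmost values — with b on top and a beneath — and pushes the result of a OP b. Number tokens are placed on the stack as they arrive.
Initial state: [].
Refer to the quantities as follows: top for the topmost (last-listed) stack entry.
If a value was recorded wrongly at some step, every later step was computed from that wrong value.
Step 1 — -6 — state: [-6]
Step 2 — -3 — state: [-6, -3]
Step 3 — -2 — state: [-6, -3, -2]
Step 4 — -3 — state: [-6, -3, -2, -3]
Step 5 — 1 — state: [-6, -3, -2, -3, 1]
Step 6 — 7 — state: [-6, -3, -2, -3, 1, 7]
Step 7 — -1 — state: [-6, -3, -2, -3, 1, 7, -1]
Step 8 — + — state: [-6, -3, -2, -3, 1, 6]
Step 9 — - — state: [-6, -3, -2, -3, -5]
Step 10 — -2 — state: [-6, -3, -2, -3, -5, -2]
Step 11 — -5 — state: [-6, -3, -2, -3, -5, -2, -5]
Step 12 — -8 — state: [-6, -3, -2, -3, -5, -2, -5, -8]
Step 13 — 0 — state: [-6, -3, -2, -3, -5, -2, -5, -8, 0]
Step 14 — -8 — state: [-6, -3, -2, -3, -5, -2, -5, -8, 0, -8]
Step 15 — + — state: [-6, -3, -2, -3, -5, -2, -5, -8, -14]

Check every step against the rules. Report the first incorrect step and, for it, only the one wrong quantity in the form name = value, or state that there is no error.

Step 1: push -6: top = -6 — confirmed correct.
Step 2: push -3: top = -3 — same as recorded.
Step 3: push -2: top = -2 — no discrepancy.
Step 4: push -3: top = -3 — confirmed correct.
Step 5: push 1: top = 1 — agrees with the printout.
Step 6: push 7: top = 7 — agrees with the printout.
Step 7: push -1: top = -1 — exactly as logged.
Step 8: 7 + -1 = 6 — checks out.
Step 9: 1 - 6 = -5 — consistent with the printout.
Step 10: push -2: top = -2 — agrees with the printout.
Step 11: push -5: top = -5 — confirmed correct.
Step 12: push -8: top = -8 — verified.
Step 13: push 0: top = 0 — consistent with the printout.
Step 14: push -8: top = -8 — matches.
Step 15: 0 + -8 = -8 — the entry is off here.
The audit stops at step 15: the recorded entry is wrong and should be top = -8.

step 15, top = -8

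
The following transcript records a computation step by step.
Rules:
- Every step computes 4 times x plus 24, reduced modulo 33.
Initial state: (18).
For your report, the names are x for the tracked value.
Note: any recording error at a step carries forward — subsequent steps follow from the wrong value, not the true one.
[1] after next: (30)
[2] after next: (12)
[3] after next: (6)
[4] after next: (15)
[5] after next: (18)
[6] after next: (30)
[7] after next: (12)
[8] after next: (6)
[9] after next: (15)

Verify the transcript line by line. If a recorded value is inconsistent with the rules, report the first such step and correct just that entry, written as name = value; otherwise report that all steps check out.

Step 1: x = (4*18 + 24) mod 33 = 30 — no discrepancy.
Step 2: x = (4*30 + 24) mod 33 = 12 — verified.
Step 3: x = (4*12 + 24) mod 33 = 6 — confirmed correct.
Step 4: x = (4*6 + 24) mod 33 = 15 — consistent with the transcript.
Step 5: x = (4*15 + 24) mod 33 = 18 — verified.
Step 6: x = (4*18 + 24) mod 33 = 30 — checks out.
Step 7: x = (4*30 + 24) mod 33 = 12 — same as recorded.
Step 8: x = (4*12 + 24) mod 33 = 6 — agrees with the transcript.
Step 9: x = (4*6 + 24) mod 33 = 15 — confirmed correct.
All entries verified; no error found.

no error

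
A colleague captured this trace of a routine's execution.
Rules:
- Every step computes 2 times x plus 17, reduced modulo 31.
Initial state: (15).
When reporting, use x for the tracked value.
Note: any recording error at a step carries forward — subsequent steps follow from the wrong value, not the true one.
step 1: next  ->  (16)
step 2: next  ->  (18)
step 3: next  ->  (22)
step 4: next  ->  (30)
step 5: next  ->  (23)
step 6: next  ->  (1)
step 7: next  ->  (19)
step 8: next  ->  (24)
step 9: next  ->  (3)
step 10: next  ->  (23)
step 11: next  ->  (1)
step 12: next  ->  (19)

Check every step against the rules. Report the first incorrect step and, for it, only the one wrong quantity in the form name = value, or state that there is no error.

1. x = (2*15 + 17) mod 31 = 16 (checks out)
2. x = (2*16 + 17) mod 31 = 18 (checks out)
3. x = (2*18 + 17) mod 31 = 22 (exactly as logged)
4. x = (2*22 + 17) mod 31 = 30 (no discrepancy)
5. x = (2*30 + 17) mod 31 = 15 (a discrepancy with the trace)
That makes step 5 the first incorrect line — x = 15 is what it should show.

step 5, x = 15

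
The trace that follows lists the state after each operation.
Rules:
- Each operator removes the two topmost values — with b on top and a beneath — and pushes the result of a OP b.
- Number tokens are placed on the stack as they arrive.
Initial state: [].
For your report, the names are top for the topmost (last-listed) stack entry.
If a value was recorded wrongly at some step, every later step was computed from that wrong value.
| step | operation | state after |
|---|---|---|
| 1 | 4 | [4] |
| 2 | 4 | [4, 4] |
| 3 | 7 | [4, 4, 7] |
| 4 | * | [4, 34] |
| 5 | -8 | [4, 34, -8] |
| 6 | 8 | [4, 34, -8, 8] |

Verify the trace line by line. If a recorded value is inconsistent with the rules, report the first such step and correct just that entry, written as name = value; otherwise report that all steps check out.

step 4, top = 28

1. push 4: top = 4 (verified)
2. push 4: top = 4 (same as recorded)
3. push 7: top = 7 (confirmed correct)
4. 4 * 7 = 28 (the entry is off here)
So the first discrepancy is step 4, where the right value is top = 28.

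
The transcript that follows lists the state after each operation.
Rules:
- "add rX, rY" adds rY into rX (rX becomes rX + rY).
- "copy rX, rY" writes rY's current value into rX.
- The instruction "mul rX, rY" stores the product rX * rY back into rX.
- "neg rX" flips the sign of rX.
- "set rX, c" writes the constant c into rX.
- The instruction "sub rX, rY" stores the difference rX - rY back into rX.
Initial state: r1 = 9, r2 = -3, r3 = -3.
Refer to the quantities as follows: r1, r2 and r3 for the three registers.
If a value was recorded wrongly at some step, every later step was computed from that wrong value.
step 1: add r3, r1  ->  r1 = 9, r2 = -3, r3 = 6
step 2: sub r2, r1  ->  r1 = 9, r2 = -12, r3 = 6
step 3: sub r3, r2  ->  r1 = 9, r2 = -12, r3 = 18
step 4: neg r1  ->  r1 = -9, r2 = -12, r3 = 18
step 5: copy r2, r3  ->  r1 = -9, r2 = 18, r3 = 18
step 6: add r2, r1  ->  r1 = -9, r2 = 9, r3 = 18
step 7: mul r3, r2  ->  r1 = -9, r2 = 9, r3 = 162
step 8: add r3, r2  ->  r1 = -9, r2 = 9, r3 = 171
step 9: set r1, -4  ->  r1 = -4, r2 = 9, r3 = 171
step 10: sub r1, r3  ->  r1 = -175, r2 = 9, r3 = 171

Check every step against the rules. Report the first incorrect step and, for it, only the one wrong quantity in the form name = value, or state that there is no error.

step 1: r3 = -3 + 9 = 6 -> no discrepancy
step 2: r2 = -3 - 9 = -12 -> in agreement
step 3: r3 = 6 - -12 = 18 -> no discrepancy
step 4: r1 = -(9) = -9 -> agrees with the transcript
step 5: r2 = 18 -> exactly as logged
step 6: r2 = 18 + -9 = 9 -> in agreement
step 7: r3 = 18 * 9 = 162 -> confirmed correct
step 8: r3 = 162 + 9 = 171 -> verified
step 9: r1 = -4 -> same as recorded
step 10: r1 = -4 - 171 = -175 -> checks out
Each recorded entry agrees with the recomputation.

no error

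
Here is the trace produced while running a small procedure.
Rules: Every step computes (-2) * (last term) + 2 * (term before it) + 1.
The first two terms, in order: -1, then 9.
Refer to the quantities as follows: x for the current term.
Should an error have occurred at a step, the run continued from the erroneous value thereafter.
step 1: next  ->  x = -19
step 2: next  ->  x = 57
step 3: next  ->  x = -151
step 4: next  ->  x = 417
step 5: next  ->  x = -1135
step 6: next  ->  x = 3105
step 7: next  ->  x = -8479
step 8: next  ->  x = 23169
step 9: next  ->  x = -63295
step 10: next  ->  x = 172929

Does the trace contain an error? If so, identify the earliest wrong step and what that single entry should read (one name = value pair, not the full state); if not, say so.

1. x = -2*(9) + (2)*(-1) + (1) = -19 (in agreement)
2. x = -2*(-19) + (2)*(9) + (1) = 57 (same as recorded)
3. x = -2*(57) + (2)*(-19) + (1) = -151 (matches)
4. x = -2*(-151) + (2)*(57) + (1) = 417 (same as recorded)
5. x = -2*(417) + (2)*(-151) + (1) = -1135 (same as recorded)
6. x = -2*(-1135) + (2)*(417) + (1) = 3105 (checks out)
7. x = -2*(3105) + (2)*(-1135) + (1) = -8479 (exactly as logged)
8. x = -2*(-8479) + (2)*(3105) + (1) = 23169 (same as recorded)
9. x = -2*(23169) + (2)*(-8479) + (1) = -63295 (consistent with the trace)
10. x = -2*(-63295) + (2)*(23169) + (1) = 172929 (matches)
All steps check out; nothing to correct.

no error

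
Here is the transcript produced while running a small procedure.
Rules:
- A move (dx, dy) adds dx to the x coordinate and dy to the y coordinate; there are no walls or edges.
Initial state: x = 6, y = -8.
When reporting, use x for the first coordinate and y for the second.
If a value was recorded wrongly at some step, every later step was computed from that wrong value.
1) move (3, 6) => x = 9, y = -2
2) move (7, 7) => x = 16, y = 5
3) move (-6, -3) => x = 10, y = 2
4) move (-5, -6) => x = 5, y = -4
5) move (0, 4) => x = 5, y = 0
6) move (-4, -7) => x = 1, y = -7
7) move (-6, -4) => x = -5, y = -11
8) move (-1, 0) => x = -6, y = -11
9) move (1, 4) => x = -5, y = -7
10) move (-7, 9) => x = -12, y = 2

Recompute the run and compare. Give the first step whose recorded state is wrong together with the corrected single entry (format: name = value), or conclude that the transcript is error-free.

Recomputing the run from the initial state:
step 1: x = 9, y = -2
step 2: x = 16, y = 5
step 3: x = 10, y = 2
step 4: x = 5, y = -4
step 5: x = 5, y = 0
step 6: x = 1, y = -7
step 7: x = -5, y = -11
step 8: x = -6, y = -11
step 9: x = -5, y = -7
step 10: x = -12, y = 2
This matches the transcript at every step.

no error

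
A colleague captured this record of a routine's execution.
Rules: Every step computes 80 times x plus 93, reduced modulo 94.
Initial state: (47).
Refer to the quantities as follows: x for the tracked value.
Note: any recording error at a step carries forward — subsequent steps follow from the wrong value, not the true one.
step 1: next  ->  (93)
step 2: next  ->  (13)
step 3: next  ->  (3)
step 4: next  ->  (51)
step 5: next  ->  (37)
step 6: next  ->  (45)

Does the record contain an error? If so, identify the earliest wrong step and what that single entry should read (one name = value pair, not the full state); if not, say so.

step 3, x = 5

step 1: x = (80*47 + 93) mod 94 = 93 -> checks out
step 2: x = (80*93 + 93) mod 94 = 13 -> confirmed correct
step 3: x = (80*13 + 93) mod 94 = 5 -> the entry is off here
Step 3 is the first one off; corrected, x = 5.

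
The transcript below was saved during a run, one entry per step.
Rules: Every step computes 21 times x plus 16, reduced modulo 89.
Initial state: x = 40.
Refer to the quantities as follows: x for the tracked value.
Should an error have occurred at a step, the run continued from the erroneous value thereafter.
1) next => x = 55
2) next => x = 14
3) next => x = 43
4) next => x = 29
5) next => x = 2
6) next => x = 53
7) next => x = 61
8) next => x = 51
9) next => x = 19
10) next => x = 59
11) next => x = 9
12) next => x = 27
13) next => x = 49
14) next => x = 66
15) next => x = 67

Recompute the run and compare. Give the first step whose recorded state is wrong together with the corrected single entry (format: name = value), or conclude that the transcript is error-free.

Recomputing the run from the initial state:
step 1: x = 55
step 2: x = 14
step 3: x = 43
step 4: x = 29
step 5: x = 2
step 6: x = 58
step 7: x = 77
step 8: x = 31
step 9: x = 44
step 10: x = 50
step 11: x = 87
step 12: x = 63
step 13: x = 4
step 14: x = 11
step 15: x = 69
The first disagreement with the transcript is at step 6, where the value should be x = 58.

step 6, x = 58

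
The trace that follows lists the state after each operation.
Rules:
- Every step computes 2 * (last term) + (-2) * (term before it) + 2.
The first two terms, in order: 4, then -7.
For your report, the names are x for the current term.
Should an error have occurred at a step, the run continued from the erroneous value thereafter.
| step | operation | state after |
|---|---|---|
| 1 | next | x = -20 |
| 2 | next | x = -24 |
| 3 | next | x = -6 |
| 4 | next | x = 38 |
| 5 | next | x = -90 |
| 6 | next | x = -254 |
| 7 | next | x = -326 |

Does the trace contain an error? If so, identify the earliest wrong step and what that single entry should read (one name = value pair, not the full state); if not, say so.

Recomputing the run from the initial state:
step 1: x = -20
step 2: x = -24
step 3: x = -6
step 4: x = 38
step 5: x = 90
step 6: x = 106
step 7: x = 34
The first disagreement with the trace is at step 5, where the value should be x = 90.

step 5, x = 90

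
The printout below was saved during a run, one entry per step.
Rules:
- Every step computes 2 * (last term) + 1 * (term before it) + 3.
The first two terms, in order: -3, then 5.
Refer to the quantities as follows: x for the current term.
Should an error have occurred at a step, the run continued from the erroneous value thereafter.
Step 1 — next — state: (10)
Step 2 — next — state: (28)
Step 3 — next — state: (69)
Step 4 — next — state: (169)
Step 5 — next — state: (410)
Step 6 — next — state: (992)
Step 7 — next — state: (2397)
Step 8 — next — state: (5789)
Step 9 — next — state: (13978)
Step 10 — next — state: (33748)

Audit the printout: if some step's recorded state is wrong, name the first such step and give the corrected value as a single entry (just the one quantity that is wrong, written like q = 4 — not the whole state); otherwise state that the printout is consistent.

no error

step 1: x = 2*(5) + (1)*(-3) + (3) = 10 -> in agreement
step 2: x = 2*(10) + (1)*(5) + (3) = 28 -> checks out
step 3: x = 2*(28) + (1)*(10) + (3) = 69 -> confirmed correct
step 4: x = 2*(69) + (1)*(28) + (3) = 169 -> matches
step 5: x = 2*(169) + (1)*(69) + (3) = 410 -> matches
step 6: x = 2*(410) + (1)*(169) + (3) = 992 -> in agreement
step 7: x = 2*(992) + (1)*(410) + (3) = 2397 -> consistent with the printout
step 8: x = 2*(2397) + (1)*(992) + (3) = 5789 -> confirmed correct
step 9: x = 2*(5789) + (1)*(2397) + (3) = 13978 -> checks out
step 10: x = 2*(13978) + (1)*(5789) + (3) = 33748 -> agrees with the printout
All entries verified; no error found.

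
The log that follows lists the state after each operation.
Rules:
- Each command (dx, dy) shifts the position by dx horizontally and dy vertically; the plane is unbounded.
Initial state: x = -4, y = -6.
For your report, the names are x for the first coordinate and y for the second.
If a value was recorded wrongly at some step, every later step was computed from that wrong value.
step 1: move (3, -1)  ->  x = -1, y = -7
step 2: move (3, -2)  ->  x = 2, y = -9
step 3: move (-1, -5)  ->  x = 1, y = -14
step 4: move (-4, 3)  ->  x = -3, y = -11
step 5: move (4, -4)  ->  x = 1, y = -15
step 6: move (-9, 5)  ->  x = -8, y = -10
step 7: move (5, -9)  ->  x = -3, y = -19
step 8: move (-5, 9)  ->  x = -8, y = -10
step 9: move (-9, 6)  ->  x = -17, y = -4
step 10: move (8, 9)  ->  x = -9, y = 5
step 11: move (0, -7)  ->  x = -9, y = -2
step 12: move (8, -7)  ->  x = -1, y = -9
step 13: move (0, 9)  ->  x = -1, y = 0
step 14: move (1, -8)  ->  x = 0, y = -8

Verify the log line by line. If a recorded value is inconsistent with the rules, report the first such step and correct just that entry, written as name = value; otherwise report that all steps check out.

Step 1: x = -4 + (3) = -1, y = -6 + (-1) = -7 — same as recorded.
Step 2: x = -1 + (3) = 2, y = -7 + (-2) = -9 — in agreement.
Step 3: x = 2 + (-1) = 1, y = -9 + (-5) = -14 — consistent with the log.
Step 4: x = 1 + (-4) = -3, y = -14 + (3) = -11 — exactly as logged.
Step 5: x = -3 + (4) = 1, y = -11 + (-4) = -15 — same as recorded.
Step 6: x = 1 + (-9) = -8, y = -15 + (5) = -10 — agrees with the log.
Step 7: x = -8 + (5) = -3, y = -10 + (-9) = -19 — agrees with the log.
Step 8: x = -3 + (-5) = -8, y = -19 + (9) = -10 — verified.
Step 9: x = -8 + (-9) = -17, y = -10 + (6) = -4 — checks out.
Step 10: x = -17 + (8) = -9, y = -4 + (9) = 5 — agrees with the log.
Step 11: x = -9 + (0) = -9, y = 5 + (-7) = -2 — confirmed correct.
Step 12: x = -9 + (8) = -1, y = -2 + (-7) = -9 — checks out.
Step 13: x = -1 + (0) = -1, y = -9 + (9) = 0 — agrees with the log.
Step 14: x = -1 + (1) = 0, y = 0 + (-8) = -8 — verified.
The whole run recomputes cleanly — no discrepancies.

no error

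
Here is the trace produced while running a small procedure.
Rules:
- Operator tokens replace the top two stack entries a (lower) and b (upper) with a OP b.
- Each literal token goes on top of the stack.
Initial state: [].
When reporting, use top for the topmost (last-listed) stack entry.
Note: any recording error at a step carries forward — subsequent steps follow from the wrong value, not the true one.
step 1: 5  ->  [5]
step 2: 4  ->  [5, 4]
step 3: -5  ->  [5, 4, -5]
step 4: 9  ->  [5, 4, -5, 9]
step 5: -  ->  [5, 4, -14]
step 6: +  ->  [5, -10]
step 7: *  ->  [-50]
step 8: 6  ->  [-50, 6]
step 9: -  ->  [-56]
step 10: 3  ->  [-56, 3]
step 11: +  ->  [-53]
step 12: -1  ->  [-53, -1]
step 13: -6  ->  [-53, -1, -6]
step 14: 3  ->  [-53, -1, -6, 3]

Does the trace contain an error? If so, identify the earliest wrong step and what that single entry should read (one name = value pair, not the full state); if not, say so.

no error

step 1: push 5: top = 5 -> exactly as logged
step 2: push 4: top = 4 -> verified
step 3: push -5: top = -5 -> verified
step 4: push 9: top = 9 -> consistent with the trace
step 5: -5 - 9 = -14 -> matches
step 6: 4 + -14 = -10 -> same as recorded
step 7: 5 * -10 = -50 -> consistent with the trace
step 8: push 6: top = 6 -> no discrepancy
step 9: -50 - 6 = -56 -> consistent with the trace
step 10: push 3: top = 3 -> matches
step 11: -56 + 3 = -53 -> checks out
step 12: push -1: top = -1 -> checks out
step 13: push -6: top = -6 -> matches
step 14: push 3: top = 3 -> exactly as logged
All entries verified; no error found.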